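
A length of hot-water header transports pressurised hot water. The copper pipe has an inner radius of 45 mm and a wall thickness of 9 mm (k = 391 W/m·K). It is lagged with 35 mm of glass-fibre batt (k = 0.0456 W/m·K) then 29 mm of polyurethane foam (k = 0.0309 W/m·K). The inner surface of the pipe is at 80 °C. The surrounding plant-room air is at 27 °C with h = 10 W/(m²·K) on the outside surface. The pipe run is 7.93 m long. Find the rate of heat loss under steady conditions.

Q ≈ 126 W

Treating each annulus and film as a series resistance:
R_copper pipe wall = ln(54/45)/(2π×391×7.93) = 9.359×10^-6 K/W
R_glass-fibre batt = ln(89/54)/(2π×0.0456×7.93) = 0.2199 K/W
R_polyurethane foam = ln(118/89)/(2π×0.0309×7.93) = 0.1832 K/W
R_outer film = 1/(h_o·2πr_oL) = 1/(10×2π×0.118×7.93) = 0.01701 K/W
R_total = 0.4201 K/W
Q = ΔT/R_total = 53/0.4201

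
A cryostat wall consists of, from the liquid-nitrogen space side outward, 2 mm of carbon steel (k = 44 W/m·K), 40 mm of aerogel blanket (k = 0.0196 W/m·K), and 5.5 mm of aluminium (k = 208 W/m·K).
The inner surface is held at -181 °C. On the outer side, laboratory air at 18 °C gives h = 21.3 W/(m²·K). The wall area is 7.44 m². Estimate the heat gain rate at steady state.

Q ≈ 709 W

Using the resistance-network approach (series):
R_carbon steel = L/(kA) = 0.002/(44×7.44) = 6.109×10^-6 K/W
R_aerogel blanket = L/(kA) = 0.04/(0.0196×7.44) = 0.2743 K/W
R_aluminium = L/(kA) = 0.0055/(208×7.44) = 3.554×10^-6 K/W
R_outer film = 1/(h_o·A) = 1/(21.3×7.44) = 0.00631 K/W
R_total = 0.2806 K/W
Q = ΔT / R_total = 199 / 0.2806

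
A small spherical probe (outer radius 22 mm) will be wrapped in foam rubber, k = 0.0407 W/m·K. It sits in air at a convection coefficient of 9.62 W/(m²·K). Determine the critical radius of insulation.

For a sphere r_cr = 2k/h = 2×0.0407/9.62
r_cr = 8.46 mm; since the bare radius (22 mm) is above r_cr, any added insulation will reduce heat loss.

r_cr ≈ 8.46 mm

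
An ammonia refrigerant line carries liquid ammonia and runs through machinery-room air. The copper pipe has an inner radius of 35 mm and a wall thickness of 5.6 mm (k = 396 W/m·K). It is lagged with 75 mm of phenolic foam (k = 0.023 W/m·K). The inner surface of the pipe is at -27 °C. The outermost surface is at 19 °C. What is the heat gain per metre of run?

Per-layer cylindrical resistances, series-summed:
R_copper pipe wall = ln(40.6/35)/(2π×396×1) = 5.965×10^-5 K/W
R_phenolic foam = ln(115.6/40.6)/(2π×0.023×1) = 7.241 K/W
R_total = 7.241 K/W
Q = ΔT/R_total = 46/7.241

q′ ≈ 6.35 W/m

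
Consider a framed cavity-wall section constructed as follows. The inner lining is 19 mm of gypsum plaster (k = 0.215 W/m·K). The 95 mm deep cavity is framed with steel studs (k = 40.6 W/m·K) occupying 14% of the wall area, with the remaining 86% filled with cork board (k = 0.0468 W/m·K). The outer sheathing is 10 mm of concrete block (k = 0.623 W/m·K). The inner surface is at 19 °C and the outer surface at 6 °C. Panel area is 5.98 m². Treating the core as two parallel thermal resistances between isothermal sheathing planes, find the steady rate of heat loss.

Q ≈ 642 W

Sheathing layers in series; stud and cavity paths in parallel between them.
R_inner = 0.019/(0.215×5.98) = 0.01478 K/W
R_stud  = 0.095/(40.6×0.14×5.98) = 0.002795 K/W
R_cav   = 0.095/(0.0468×0.86×5.98) = 0.3947 K/W
1/R_core = 1/R_stud + 1/R_cav → R_core = 0.002775 K/W
R_outer = 0.01/(0.623×5.98) = 0.002684 K/W
R_total = 0.02024 K/W
Q = ΔT/R_total = 13/0.02024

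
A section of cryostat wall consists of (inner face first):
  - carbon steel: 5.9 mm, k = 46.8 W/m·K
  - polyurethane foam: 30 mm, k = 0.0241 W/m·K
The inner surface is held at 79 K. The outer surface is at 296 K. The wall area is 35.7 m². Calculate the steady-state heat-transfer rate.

Q ≈ 6220 W

Using the resistance-network approach (series):
R_carbon steel = L/(kA) = 0.0059/(46.8×35.7) = 3.531×10^-6 K/W
R_polyurethane foam = L/(kA) = 0.03/(0.0241×35.7) = 0.03487 K/W
R_total = 0.03487 K/W
Q = ΔT / R_total = 217 / 0.03487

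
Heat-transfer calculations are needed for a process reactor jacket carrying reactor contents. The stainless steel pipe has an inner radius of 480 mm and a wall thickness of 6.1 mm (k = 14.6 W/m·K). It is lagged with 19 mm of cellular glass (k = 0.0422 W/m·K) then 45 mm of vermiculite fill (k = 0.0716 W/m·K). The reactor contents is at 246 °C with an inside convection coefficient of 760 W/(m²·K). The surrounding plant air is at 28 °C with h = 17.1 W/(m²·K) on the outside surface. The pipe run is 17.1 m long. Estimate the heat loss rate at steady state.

For a radial system each layer contributes R = ln(r_out/r_in)/(2πkL); films add R = 1/(hA).
R_inner film = 1/(h_i·2πr₁L) = 1/(760×2π×0.48×17.1) = 2.551×10^-5 K/W
R_stainless steel pipe wall = ln(486.1/480)/(2π×14.6×17.1) = 8.05×10^-6 K/W
R_cellular glass = ln(505.1/486.1)/(2π×0.0422×17.1) = 0.008456 K/W
R_vermiculite fill = ln(550.1/505.1)/(2π×0.0716×17.1) = 0.01109 K/W
R_outer film = 1/(h_o·2πr_oL) = 1/(17.1×2π×0.5501×17.1) = 9.894×10^-4 K/W
R_total = 0.02057 K/W
Q = ΔT/R_total = 218/0.02057

Q ≈ 10600 W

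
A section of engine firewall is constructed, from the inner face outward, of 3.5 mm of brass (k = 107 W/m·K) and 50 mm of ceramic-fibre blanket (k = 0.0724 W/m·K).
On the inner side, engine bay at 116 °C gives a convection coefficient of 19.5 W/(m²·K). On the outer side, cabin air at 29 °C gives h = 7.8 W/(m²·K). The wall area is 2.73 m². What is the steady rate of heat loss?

Using the resistance-network approach (series):
R_inner film = 1/(h_i·A) = 1/(19.5×2.73) = 0.01878 K/W
R_brass = L/(kA) = 0.0035/(107×2.73) = 1.198×10^-5 K/W
R_ceramic-fibre blanket = L/(kA) = 0.05/(0.0724×2.73) = 0.253 K/W
R_outer film = 1/(h_o·A) = 1/(7.8×2.73) = 0.04696 K/W
R_total = 0.3187 K/W
Q = ΔT / R_total = 87 / 0.3187

Q ≈ 273 W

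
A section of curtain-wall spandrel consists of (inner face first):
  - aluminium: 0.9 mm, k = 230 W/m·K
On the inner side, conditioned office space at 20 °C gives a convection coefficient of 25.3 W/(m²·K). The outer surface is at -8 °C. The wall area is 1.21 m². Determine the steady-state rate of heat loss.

Model the wall as resistances in series:
R_inner film = 1/(h_i·A) = 1/(25.3×1.21) = 0.03267 K/W
R_aluminium = L/(kA) = 0.0009/(230×1.21) = 3.234×10^-6 K/W
R_total = 0.03267 K/W
Q = ΔT / R_total = 28 / 0.03267

Q ≈ 857 W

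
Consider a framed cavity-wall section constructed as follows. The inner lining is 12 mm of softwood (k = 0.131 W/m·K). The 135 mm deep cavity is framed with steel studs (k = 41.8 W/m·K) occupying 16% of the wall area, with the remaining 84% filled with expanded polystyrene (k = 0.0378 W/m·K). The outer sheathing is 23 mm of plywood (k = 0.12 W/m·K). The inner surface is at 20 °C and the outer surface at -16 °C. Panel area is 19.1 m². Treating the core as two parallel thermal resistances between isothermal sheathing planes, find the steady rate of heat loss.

Q ≈ 2270 W

Sheathing layers in series; stud and cavity paths in parallel between them.
R_inner = 0.012/(0.131×19.1) = 0.004796 K/W
R_stud  = 0.135/(41.8×0.16×19.1) = 0.001057 K/W
R_cav   = 0.135/(0.0378×0.84×19.1) = 0.2226 K/W
1/R_core = 1/R_stud + 1/R_cav → R_core = 0.001052 K/W
R_outer = 0.023/(0.12×19.1) = 0.01003 K/W
R_total = 0.01588 K/W
Q = ΔT/R_total = 36/0.01588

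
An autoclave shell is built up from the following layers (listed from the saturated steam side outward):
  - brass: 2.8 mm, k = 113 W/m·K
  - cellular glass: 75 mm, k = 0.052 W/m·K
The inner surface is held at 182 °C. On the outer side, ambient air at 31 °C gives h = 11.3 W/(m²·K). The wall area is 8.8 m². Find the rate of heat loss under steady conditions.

Q ≈ 868 W

Treating each layer as a thermal resistance in series:
R_brass = L/(kA) = 0.0028/(113×8.8) = 2.816×10^-6 K/W
R_cellular glass = L/(kA) = 0.075/(0.052×8.8) = 0.1639 K/W
R_outer film = 1/(h_o·A) = 1/(11.3×8.8) = 0.01006 K/W
R_total = 0.174 K/W
Q = ΔT / R_total = 151 / 0.174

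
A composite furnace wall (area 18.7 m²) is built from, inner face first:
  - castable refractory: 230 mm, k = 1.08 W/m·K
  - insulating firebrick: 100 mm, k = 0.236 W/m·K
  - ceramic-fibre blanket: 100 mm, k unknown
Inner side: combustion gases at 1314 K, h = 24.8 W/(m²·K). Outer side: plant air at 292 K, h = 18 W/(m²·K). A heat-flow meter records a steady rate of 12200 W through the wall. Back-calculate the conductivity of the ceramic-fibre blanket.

k ≈ 0.12 W/(m·K)

Using the resistance-network approach (series):
R_inner film = 1/(h_i·A) = 1/(24.8×18.7) = 0.002156 K/W
R_castable refractory = L/(kA) = 0.23/(1.08×18.7) = 0.01139 K/W
R_insulating firebrick = L/(kA) = 0.1/(0.236×18.7) = 0.02266 K/W
R_outer film = 1/(h_o·A) = 1/(18×18.7) = 0.002971 K/W
Sum of known resistances R_other = 0.03917 K/W
Total R = ΔT/Q = 1022/12200 = 0.08377 K/W
R_ceramic-fibre blanket = R_total − R_other = 0.0446 K/W
k = L/(R·A) = 0.1/(0.0446×18.7)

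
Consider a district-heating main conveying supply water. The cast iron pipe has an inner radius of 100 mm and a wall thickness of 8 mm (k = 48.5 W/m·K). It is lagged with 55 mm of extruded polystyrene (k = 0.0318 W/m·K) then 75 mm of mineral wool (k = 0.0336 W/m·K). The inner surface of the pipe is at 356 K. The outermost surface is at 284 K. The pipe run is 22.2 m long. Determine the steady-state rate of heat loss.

Q ≈ 415 W

Cylindrical conduction, so R = ln(r₂/r₁)/(2πkL) per layer, in series:
R_cast iron pipe wall = ln(108/100)/(2π×48.5×22.2) = 1.138×10^-5 K/W
R_extruded polystyrene = ln(163/108)/(2π×0.0318×22.2) = 0.0928 K/W
R_mineral wool = ln(238/163)/(2π×0.0336×22.2) = 0.08076 K/W
R_total = 0.1736 K/W
Q = ΔT/R_total = 72/0.1736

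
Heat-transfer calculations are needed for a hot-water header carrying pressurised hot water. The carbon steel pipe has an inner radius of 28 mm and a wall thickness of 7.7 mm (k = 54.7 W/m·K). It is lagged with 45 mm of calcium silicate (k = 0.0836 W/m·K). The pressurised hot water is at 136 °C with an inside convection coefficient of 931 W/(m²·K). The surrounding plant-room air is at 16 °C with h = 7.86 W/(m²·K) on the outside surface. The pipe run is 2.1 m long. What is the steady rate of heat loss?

Q ≈ 139 W

Radial resistances (cylindrical: R_cond = ln(r_o/r_i)/(2πkL), R_conv = 1/(h·2πrL)):
R_inner film = 1/(h_i·2πr₁L) = 1/(931×2π×0.028×2.1) = 0.002907 K/W
R_carbon steel pipe wall = ln(35.7/28)/(2π×54.7×2.1) = 3.366×10^-4 K/W
R_calcium silicate = ln(80.7/35.7)/(2π×0.0836×2.1) = 0.7394 K/W
R_outer film = 1/(h_o·2πr_oL) = 1/(7.86×2π×0.0807×2.1) = 0.1195 K/W
R_total = 0.8621 K/W
Q = ΔT/R_total = 120/0.8621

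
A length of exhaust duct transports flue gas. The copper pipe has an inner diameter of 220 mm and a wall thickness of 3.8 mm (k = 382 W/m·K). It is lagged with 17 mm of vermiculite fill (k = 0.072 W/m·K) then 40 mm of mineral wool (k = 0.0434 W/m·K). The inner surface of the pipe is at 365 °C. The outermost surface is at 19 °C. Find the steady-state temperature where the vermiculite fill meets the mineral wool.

T ≈ 282 °C

Treating each annulus and film as a series resistance:
R_copper pipe wall = ln(113.8/110)/(2π×382×1) = 1.415×10^-5 K/W
R_vermiculite fill = ln(130.8/113.8)/(2π×0.072×1) = 0.3078 K/W
R_mineral wool = ln(170.8/130.8)/(2π×0.0434×1) = 0.9785 K/W
R_total = 1.286 K/W
Q = ΔT/R_total = 346/1.286
Q = 269 W/m
T_interface = T_inner − Q·ΣR(inner→interface) = 365 − 269×0.3078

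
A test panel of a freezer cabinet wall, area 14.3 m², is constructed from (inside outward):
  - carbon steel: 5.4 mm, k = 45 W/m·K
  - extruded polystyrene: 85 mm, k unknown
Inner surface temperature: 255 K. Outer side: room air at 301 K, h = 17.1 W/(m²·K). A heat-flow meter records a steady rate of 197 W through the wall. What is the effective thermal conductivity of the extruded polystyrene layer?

Thermal resistances in series:
R_carbon steel = L/(kA) = 0.0054/(45×14.3) = 8.392×10^-6 K/W
R_outer film = 1/(h_o·A) = 1/(17.1×14.3) = 0.004089 K/W
Sum of known resistances R_other = 0.004098 K/W
Total R = ΔT/Q = 46/197 = 0.2335 K/W
R_extruded polystyrene = R_total − R_other = 0.2294 K/W
k = L/(R·A) = 0.085/(0.2294×14.3)

k ≈ 0.0259 W/(m·K)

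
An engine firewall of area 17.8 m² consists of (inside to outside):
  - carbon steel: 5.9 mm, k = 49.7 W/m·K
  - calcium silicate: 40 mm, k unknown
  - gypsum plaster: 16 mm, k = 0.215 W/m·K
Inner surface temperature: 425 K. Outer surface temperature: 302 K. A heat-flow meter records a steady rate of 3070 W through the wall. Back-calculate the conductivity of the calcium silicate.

Thermal resistances in series:
R_carbon steel = L/(kA) = 0.0059/(49.7×17.8) = 6.669×10^-6 K/W
R_gypsum plaster = L/(kA) = 0.016/(0.215×17.8) = 0.004181 K/W
Sum of known resistances R_other = 0.004187 K/W
Total R = ΔT/Q = 123/3070 = 0.04007 K/W
R_calcium silicate = R_total − R_other = 0.03588 K/W
k = L/(R·A) = 0.04/(0.03588×17.8)

k ≈ 0.0626 W/(m·K)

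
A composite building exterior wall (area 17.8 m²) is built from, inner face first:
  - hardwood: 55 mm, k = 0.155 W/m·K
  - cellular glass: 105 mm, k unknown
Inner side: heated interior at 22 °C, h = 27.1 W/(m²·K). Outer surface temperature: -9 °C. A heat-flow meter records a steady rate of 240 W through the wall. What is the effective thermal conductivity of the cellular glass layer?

Treating each layer as a thermal resistance in series:
R_inner film = 1/(h_i·A) = 1/(27.1×17.8) = 0.002073 K/W
R_hardwood = L/(kA) = 0.055/(0.155×17.8) = 0.01993 K/W
Sum of known resistances R_other = 0.02201 K/W
Total R = ΔT/Q = 31/240 = 0.1292 K/W
R_cellular glass = R_total − R_other = 0.1072 K/W
k = L/(R·A) = 0.105/(0.1072×17.8)

k ≈ 0.055 W/(m·K)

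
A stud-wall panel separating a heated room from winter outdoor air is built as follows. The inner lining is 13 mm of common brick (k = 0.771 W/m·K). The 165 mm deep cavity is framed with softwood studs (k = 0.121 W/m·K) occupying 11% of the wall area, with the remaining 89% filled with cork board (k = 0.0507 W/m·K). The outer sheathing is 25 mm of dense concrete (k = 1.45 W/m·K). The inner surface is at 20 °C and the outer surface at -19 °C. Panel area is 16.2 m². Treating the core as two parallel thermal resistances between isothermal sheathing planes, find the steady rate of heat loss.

Sheathing layers in series; stud and cavity paths in parallel between them.
R_inner = 0.013/(0.771×16.2) = 0.001041 K/W
R_stud  = 0.165/(0.121×0.11×16.2) = 0.7652 K/W
R_cav   = 0.165/(0.0507×0.89×16.2) = 0.2257 K/W
1/R_core = 1/R_stud + 1/R_cav → R_core = 0.1743 K/W
R_outer = 0.025/(1.45×16.2) = 0.001064 K/W
R_total = 0.1764 K/W
Q = ΔT/R_total = 39/0.1764

Q ≈ 221 W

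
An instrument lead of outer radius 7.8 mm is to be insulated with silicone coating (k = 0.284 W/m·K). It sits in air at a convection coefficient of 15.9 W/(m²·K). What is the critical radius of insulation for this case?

For a cylinder r_cr = k/h = 0.284/15.9
r_cr = 17.9 mm; since the bare radius (7.8 mm) is below r_cr, adding a thin layer of insulation will *increase* heat loss.

r_cr ≈ 17.9 mm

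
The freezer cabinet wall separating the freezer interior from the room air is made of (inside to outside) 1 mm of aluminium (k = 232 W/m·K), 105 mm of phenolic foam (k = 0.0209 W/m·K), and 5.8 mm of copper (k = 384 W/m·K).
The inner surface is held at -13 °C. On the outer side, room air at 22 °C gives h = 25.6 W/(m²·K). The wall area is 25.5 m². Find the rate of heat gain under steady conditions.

Q ≈ 176 W

Series thermal resistances:
R_aluminium = L/(kA) = 0.001/(232×25.5) = 1.69×10^-7 K/W
R_phenolic foam = L/(kA) = 0.105/(0.0209×25.5) = 0.197 K/W
R_copper = L/(kA) = 0.0058/(384×25.5) = 5.923×10^-7 K/W
R_outer film = 1/(h_o·A) = 1/(25.6×25.5) = 0.001532 K/W
R_total = 0.1985 K/W
Q = ΔT / R_total = 35 / 0.1985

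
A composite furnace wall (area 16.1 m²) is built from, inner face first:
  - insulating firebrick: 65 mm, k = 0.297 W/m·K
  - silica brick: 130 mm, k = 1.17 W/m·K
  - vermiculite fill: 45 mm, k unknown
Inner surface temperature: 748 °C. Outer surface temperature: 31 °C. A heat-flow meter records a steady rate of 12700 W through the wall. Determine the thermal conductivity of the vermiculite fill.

Treating each layer as a thermal resistance in series:
R_insulating firebrick = L/(kA) = 0.065/(0.297×16.1) = 0.01359 K/W
R_silica brick = L/(kA) = 0.13/(1.17×16.1) = 0.006901 K/W
Sum of known resistances R_other = 0.02049 K/W
Total R = ΔT/Q = 717/12700 = 0.05646 K/W
R_vermiculite fill = R_total − R_other = 0.03596 K/W
k = L/(R·A) = 0.045/(0.03596×16.1)

k ≈ 0.0777 W/(m·K)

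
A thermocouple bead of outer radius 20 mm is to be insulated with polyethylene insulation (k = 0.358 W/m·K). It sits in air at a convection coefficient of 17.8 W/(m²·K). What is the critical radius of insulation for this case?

r_cr ≈ 40.2 mm

For a sphere r_cr = 2k/h = 2×0.358/17.8
r_cr = 40.2 mm; since the bare radius (20 mm) is below r_cr, adding a thin layer of insulation will *increase* heat loss.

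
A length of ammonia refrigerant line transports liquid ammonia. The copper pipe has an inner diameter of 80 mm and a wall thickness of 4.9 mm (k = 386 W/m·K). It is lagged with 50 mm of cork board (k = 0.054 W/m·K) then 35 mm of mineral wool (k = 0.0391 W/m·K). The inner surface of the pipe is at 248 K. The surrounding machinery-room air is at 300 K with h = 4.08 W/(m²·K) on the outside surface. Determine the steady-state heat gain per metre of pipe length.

Cylindrical conduction, so R = ln(r₂/r₁)/(2πkL) per layer, in series:
R_copper pipe wall = ln(44.9/40)/(2π×386×1) = 4.765×10^-5 K/W
R_cork board = ln(94.9/44.9)/(2π×0.054×1) = 2.206 K/W
R_mineral wool = ln(129.9/94.9)/(2π×0.0391×1) = 1.278 K/W
R_outer film = 1/(h_o·2πr_oL) = 1/(4.08×2π×0.1299×1) = 0.3003 K/W
R_total = 3.784 K/W
Q = ΔT/R_total = 52/3.784

q′ ≈ 13.7 W/m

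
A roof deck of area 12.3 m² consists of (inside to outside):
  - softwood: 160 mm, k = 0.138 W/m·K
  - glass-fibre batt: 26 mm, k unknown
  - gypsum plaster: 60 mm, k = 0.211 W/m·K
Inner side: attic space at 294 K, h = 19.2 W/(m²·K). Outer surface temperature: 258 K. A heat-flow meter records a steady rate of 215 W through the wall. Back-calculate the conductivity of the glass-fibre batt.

Model the wall as resistances in series:
R_inner film = 1/(h_i·A) = 1/(19.2×12.3) = 0.004234 K/W
R_softwood = L/(kA) = 0.16/(0.138×12.3) = 0.09426 K/W
R_gypsum plaster = L/(kA) = 0.06/(0.211×12.3) = 0.02312 K/W
Sum of known resistances R_other = 0.1216 K/W
Total R = ΔT/Q = 36/215 = 0.1674 K/W
R_glass-fibre batt = R_total − R_other = 0.04583 K/W
k = L/(R·A) = 0.026/(0.04583×12.3)

k ≈ 0.0461 W/(m·K)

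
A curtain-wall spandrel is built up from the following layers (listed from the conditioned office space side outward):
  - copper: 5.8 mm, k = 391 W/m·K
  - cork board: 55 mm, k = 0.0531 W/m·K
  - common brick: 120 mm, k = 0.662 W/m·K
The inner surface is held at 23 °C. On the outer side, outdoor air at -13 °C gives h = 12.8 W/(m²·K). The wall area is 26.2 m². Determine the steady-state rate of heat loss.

Q ≈ 728 W

Thermal resistances in series:
R_copper = L/(kA) = 0.0058/(391×26.2) = 5.662×10^-7 K/W
R_cork board = L/(kA) = 0.055/(0.0531×26.2) = 0.03953 K/W
R_common brick = L/(kA) = 0.12/(0.662×26.2) = 0.006919 K/W
R_outer film = 1/(h_o·A) = 1/(12.8×26.2) = 0.002982 K/W
R_total = 0.04943 K/W
Q = ΔT / R_total = 36 / 0.04943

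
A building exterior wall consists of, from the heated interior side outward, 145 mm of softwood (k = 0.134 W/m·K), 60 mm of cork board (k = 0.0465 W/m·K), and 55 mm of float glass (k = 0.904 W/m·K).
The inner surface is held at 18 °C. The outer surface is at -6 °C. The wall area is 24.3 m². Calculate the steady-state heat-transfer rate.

Model the wall as resistances in series:
R_softwood = L/(kA) = 0.145/(0.134×24.3) = 0.04453 K/W
R_cork board = L/(kA) = 0.06/(0.0465×24.3) = 0.0531 K/W
R_float glass = L/(kA) = 0.055/(0.904×24.3) = 0.002504 K/W
R_total = 0.1001 K/W
Q = ΔT / R_total = 24 / 0.1001

Q ≈ 240 W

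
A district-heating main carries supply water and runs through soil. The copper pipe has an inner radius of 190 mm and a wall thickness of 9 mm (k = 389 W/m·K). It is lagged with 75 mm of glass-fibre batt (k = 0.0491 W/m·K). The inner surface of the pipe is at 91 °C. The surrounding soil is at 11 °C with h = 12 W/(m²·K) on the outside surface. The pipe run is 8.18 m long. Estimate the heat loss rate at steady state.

Per-layer cylindrical resistances, series-summed:
R_copper pipe wall = ln(199/190)/(2π×389×8.18) = 2.315×10^-6 K/W
R_glass-fibre batt = ln(274/199)/(2π×0.0491×8.18) = 0.1267 K/W
R_outer film = 1/(h_o·2πr_oL) = 1/(12×2π×0.274×8.18) = 0.005917 K/W
R_total = 0.1327 K/W
Q = ΔT/R_total = 80/0.1327

Q ≈ 603 W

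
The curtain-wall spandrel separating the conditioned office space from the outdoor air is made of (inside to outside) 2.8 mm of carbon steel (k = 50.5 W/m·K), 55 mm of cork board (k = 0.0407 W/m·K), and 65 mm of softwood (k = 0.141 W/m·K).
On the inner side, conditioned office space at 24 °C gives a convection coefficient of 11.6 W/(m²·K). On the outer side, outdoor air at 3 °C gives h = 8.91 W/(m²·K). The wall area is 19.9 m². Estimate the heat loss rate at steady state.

Q ≈ 208 W

Using the resistance-network approach (series):
R_inner film = 1/(h_i·A) = 1/(11.6×19.9) = 0.004332 K/W
R_carbon steel = L/(kA) = 0.0028/(50.5×19.9) = 2.786×10^-6 K/W
R_cork board = L/(kA) = 0.055/(0.0407×19.9) = 0.06791 K/W
R_softwood = L/(kA) = 0.065/(0.141×19.9) = 0.02317 K/W
R_outer film = 1/(h_o·A) = 1/(8.91×19.9) = 0.00564 K/W
R_total = 0.101 K/W
Q = ΔT / R_total = 21 / 0.101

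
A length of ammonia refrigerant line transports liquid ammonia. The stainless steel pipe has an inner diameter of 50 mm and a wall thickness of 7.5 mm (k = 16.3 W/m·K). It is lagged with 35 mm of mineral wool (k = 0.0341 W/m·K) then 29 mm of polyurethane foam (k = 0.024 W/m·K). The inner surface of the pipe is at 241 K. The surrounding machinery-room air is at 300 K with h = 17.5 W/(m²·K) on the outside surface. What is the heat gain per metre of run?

q′ ≈ 10 W/m

Treating each annulus and film as a series resistance:
R_stainless steel pipe wall = ln(32.5/25)/(2π×16.3×1) = 0.002562 K/W
R_mineral wool = ln(67.5/32.5)/(2π×0.0341×1) = 3.411 K/W
R_polyurethane foam = ln(96.5/67.5)/(2π×0.024×1) = 2.37 K/W
R_outer film = 1/(h_o·2πr_oL) = 1/(17.5×2π×0.0965×1) = 0.09424 K/W
R_total = 5.878 K/W
Q = ΔT/R_total = 59/5.878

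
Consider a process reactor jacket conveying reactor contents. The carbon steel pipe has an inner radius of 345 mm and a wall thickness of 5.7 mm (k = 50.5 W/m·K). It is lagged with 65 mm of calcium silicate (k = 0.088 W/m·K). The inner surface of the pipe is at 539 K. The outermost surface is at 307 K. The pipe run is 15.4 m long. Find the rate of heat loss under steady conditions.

Radial resistances (cylindrical: R_cond = ln(r_o/r_i)/(2πkL), R_conv = 1/(h·2πrL)):
R_carbon steel pipe wall = ln(350.7/345)/(2π×50.5×15.4) = 3.354×10^-6 K/W
R_calcium silicate = ln(415.7/350.7)/(2π×0.088×15.4) = 0.01997 K/W
R_total = 0.01997 K/W
Q = ΔT/R_total = 232/0.01997

Q ≈ 11600 W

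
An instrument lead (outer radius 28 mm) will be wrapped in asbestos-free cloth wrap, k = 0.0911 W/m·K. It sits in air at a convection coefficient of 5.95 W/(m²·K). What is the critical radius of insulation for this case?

For a cylinder r_cr = k/h = 0.0911/5.95
r_cr = 15.3 mm; since the bare radius (28 mm) is above r_cr, any added insulation will reduce heat loss.

r_cr ≈ 15.3 mm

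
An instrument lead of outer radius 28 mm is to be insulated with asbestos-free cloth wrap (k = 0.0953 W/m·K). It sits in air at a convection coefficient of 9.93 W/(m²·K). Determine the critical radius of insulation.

For a cylinder r_cr = k/h = 0.0953/9.93
r_cr = 9.6 mm; since the bare radius (28 mm) is above r_cr, any added insulation will reduce heat loss.

r_cr ≈ 9.6 mm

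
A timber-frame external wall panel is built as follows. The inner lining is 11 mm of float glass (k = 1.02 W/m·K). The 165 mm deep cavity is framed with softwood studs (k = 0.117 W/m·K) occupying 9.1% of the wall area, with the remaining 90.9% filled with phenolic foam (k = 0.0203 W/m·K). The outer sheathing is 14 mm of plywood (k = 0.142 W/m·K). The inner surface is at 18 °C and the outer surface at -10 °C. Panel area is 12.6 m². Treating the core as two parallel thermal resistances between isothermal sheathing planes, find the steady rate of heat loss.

Sheathing layers in series; stud and cavity paths in parallel between them.
R_inner = 0.011/(1.02×12.6) = 8.559×10^-4 K/W
R_stud  = 0.165/(0.117×0.091×12.6) = 1.23 K/W
R_cav   = 0.165/(0.0203×0.909×12.6) = 0.7097 K/W
1/R_core = 1/R_stud + 1/R_cav → R_core = 0.45 K/W
R_outer = 0.014/(0.142×12.6) = 0.007825 K/W
R_total = 0.4587 K/W
Q = ΔT/R_total = 28/0.4587

Q ≈ 61 W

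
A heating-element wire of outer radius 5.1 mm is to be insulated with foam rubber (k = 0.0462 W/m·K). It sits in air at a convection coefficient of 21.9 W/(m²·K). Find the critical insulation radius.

r_cr ≈ 2.11 mm

For a cylinder r_cr = k/h = 0.0462/21.9
r_cr = 2.11 mm; since the bare radius (5.1 mm) is above r_cr, any added insulation will reduce heat loss.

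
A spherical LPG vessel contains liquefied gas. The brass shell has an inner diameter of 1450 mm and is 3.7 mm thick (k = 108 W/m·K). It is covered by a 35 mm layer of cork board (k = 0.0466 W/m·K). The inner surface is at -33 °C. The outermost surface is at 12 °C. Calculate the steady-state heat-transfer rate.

Q ≈ 419 W

Radial (spherical) resistances in series:
R_brass shell = (1/0.725 − 1/0.7287)/(4π×108) = 5.16×10^-6 K/W
R_cork board = (1/0.7287 − 1/0.7637)/(4π×0.0466) = 0.1074 K/W
R_total = 0.1074 K/W
Q = ΔT/R_total = 45/0.1074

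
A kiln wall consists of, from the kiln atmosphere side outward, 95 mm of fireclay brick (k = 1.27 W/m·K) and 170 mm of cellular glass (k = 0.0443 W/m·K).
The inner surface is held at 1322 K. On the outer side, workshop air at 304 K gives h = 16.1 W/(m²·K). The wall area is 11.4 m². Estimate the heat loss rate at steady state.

Treating each layer as a thermal resistance in series:
R_fireclay brick = L/(kA) = 0.095/(1.27×11.4) = 0.006562 K/W
R_cellular glass = L/(kA) = 0.17/(0.0443×11.4) = 0.3366 K/W
R_outer film = 1/(h_o·A) = 1/(16.1×11.4) = 0.005448 K/W
R_total = 0.3486 K/W
Q = ΔT / R_total = 1018 / 0.3486

Q ≈ 2920 W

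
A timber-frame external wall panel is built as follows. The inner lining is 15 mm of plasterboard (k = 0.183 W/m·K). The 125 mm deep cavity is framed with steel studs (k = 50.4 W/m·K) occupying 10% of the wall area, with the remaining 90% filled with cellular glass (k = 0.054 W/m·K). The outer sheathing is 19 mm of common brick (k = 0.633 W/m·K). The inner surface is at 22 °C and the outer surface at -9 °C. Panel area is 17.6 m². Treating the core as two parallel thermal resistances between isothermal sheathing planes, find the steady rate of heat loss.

Q ≈ 4000 W

Sheathing layers in series; stud and cavity paths in parallel between them.
R_inner = 0.015/(0.183×17.6) = 0.004657 K/W
R_stud  = 0.125/(50.4×0.1×17.6) = 0.001409 K/W
R_cav   = 0.125/(0.054×0.9×17.6) = 0.1461 K/W
1/R_core = 1/R_stud + 1/R_cav → R_core = 0.001396 K/W
R_outer = 0.019/(0.633×17.6) = 0.001705 K/W
R_total = 0.007758 K/W
Q = ΔT/R_total = 31/0.007758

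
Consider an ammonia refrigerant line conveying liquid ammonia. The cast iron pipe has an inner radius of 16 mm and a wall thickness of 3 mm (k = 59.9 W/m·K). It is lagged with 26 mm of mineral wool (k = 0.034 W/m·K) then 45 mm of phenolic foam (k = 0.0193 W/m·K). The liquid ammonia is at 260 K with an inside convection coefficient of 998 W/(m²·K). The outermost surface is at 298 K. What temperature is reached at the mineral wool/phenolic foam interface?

T ≈ 276 K

Treating each annulus and film as a series resistance:
R_inner film = 1/(h_i·2πr₁L) = 1/(998×2π×0.016×1) = 0.009967 K/W
R_cast iron pipe wall = ln(19/16)/(2π×59.9×1) = 4.566×10^-4 K/W
R_mineral wool = ln(45/19)/(2π×0.034×1) = 4.036 K/W
R_phenolic foam = ln(90/45)/(2π×0.0193×1) = 5.716 K/W
R_total = 9.762 K/W
Q = ΔT/R_total = 38/9.762
Q = 3.89 W/m
T_interface = T_inner + Q·ΣR(inner→interface) = 260 + 3.89×4.047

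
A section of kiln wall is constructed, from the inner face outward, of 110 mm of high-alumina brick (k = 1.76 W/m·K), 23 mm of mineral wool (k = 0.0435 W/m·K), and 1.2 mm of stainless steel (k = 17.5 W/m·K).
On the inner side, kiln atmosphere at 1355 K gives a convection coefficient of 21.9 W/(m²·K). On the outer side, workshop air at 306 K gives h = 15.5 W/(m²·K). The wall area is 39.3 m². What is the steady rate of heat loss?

Model the wall as resistances in series:
R_inner film = 1/(h_i·A) = 1/(21.9×39.3) = 0.001162 K/W
R_high-alumina brick = L/(kA) = 0.11/(1.76×39.3) = 0.00159 K/W
R_mineral wool = L/(kA) = 0.023/(0.0435×39.3) = 0.01345 K/W
R_stainless steel = L/(kA) = 0.0012/(17.5×39.3) = 1.745×10^-6 K/W
R_outer film = 1/(h_o·A) = 1/(15.5×39.3) = 0.001642 K/W
R_total = 0.01785 K/W
Q = ΔT / R_total = 1049 / 0.01785

Q ≈ 58800 W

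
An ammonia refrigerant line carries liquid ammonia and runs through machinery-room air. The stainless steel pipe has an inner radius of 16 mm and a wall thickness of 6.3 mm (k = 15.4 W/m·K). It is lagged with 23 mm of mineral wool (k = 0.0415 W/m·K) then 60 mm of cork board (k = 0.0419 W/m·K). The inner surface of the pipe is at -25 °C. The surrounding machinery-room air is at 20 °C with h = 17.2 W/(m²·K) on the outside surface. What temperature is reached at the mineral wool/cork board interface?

Cylindrical conduction, so R = ln(r₂/r₁)/(2πkL) per layer, in series:
R_stainless steel pipe wall = ln(22.3/16)/(2π×15.4×1) = 0.003431 K/W
R_mineral wool = ln(45.3/22.3)/(2π×0.0415×1) = 2.718 K/W
R_cork board = ln(105.3/45.3)/(2π×0.0419×1) = 3.204 K/W
R_outer film = 1/(h_o·2πr_oL) = 1/(17.2×2π×0.1053×1) = 0.08787 K/W
R_total = 6.013 K/W
Q = ΔT/R_total = 45/6.013
Q = 7.48 W/m
T_interface = T_inner + Q·ΣR(inner→interface) = -25 + 7.48×2.721

T ≈ -4.63 °C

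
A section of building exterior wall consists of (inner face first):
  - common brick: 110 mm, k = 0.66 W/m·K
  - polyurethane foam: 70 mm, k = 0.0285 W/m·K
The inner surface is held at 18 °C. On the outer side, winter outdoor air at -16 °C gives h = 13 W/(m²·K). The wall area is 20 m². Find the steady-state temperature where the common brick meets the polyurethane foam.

T ≈ 15.9 °C

Model the wall as resistances in series:
R_common brick = L/(kA) = 0.11/(0.66×20) = 0.008333 K/W
R_polyurethane foam = L/(kA) = 0.07/(0.0285×20) = 0.1228 K/W
R_outer film = 1/(h_o·A) = 1/(13×20) = 0.003846 K/W
R_total = 0.135 K/W;  Q = ΔT/R_total = 34/0.135 = 251.9 W
T_interface = T_inner − Q·ΣR(inner→interface) = 18 − 252×0.008333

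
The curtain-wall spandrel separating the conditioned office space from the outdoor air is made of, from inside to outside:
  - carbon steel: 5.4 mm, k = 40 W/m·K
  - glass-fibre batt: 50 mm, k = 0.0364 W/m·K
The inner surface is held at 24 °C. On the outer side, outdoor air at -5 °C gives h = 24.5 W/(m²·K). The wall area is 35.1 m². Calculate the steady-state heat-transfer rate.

Thermal resistances in series:
R_carbon steel = L/(kA) = 0.0054/(40×35.1) = 3.846×10^-6 K/W
R_glass-fibre batt = L/(kA) = 0.05/(0.0364×35.1) = 0.03913 K/W
R_outer film = 1/(h_o·A) = 1/(24.5×35.1) = 0.001163 K/W
R_total = 0.0403 K/W
Q = ΔT / R_total = 29 / 0.0403

Q ≈ 720 W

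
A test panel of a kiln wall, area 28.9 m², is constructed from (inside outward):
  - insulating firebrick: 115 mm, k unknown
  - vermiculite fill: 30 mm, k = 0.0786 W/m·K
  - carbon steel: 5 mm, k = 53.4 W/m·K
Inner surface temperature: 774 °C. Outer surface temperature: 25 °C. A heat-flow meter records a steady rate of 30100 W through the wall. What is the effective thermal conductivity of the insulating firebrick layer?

Thermal resistances in series:
R_vermiculite fill = L/(kA) = 0.03/(0.0786×28.9) = 0.01321 K/W
R_carbon steel = L/(kA) = 0.005/(53.4×28.9) = 3.24×10^-6 K/W
Sum of known resistances R_other = 0.01321 K/W
Total R = ΔT/Q = 749/30100 = 0.02488 K/W
R_insulating firebrick = R_total − R_other = 0.01167 K/W
k = L/(R·A) = 0.115/(0.01167×28.9)

k ≈ 0.341 W/(m·K)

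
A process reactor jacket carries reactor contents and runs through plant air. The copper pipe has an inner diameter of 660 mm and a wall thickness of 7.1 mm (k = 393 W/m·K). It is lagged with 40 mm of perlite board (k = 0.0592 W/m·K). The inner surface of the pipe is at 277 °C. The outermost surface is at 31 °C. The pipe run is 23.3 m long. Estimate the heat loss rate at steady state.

For a radial system each layer contributes R = ln(r_out/r_in)/(2πkL); films add R = 1/(hA).
R_copper pipe wall = ln(337.1/330)/(2π×393×23.3) = 3.7×10^-7 K/W
R_perlite board = ln(377.1/337.1)/(2π×0.0592×23.3) = 0.01294 K/W
R_total = 0.01294 K/W
Q = ΔT/R_total = 246/0.01294

Q ≈ 19000 W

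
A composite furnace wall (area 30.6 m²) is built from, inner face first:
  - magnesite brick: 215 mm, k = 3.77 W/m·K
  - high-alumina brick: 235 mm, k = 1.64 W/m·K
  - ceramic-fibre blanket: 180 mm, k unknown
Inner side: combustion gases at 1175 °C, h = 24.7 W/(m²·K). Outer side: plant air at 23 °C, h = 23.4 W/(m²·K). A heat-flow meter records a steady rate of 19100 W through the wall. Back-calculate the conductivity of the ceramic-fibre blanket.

k ≈ 0.115 W/(m·K)

Model the wall as resistances in series:
R_inner film = 1/(h_i·A) = 1/(24.7×30.6) = 0.001323 K/W
R_magnesite brick = L/(kA) = 0.215/(3.77×30.6) = 0.001864 K/W
R_high-alumina brick = L/(kA) = 0.235/(1.64×30.6) = 0.004683 K/W
R_outer film = 1/(h_o·A) = 1/(23.4×30.6) = 0.001397 K/W
Sum of known resistances R_other = 0.009266 K/W
Total R = ΔT/Q = 1152/19100 = 0.06031 K/W
R_ceramic-fibre blanket = R_total − R_other = 0.05105 K/W
k = L/(R·A) = 0.18/(0.05105×30.6)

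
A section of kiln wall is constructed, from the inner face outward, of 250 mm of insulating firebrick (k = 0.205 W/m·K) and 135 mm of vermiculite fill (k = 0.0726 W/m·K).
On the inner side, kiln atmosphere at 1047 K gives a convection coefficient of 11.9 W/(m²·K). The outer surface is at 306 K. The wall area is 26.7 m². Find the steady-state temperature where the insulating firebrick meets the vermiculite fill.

T ≈ 742 K

Using the resistance-network approach (series):
R_inner film = 1/(h_i·A) = 1/(11.9×26.7) = 0.003147 K/W
R_insulating firebrick = L/(kA) = 0.25/(0.205×26.7) = 0.04567 K/W
R_vermiculite fill = L/(kA) = 0.135/(0.0726×26.7) = 0.06964 K/W
R_total = 0.1185 K/W;  Q = ΔT/R_total = 741/0.1185 = 6255 W
T_interface = T_inner − Q·ΣR(inner→interface) = 1047 − 6250×0.04882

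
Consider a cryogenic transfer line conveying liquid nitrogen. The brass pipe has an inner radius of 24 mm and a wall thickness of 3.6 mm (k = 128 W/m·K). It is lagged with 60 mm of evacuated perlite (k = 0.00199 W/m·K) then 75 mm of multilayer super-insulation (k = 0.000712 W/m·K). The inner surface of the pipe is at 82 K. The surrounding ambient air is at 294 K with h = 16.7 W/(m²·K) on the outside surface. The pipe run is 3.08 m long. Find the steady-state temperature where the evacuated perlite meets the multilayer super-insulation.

T ≈ 167 K

Cylindrical conduction, so R = ln(r₂/r₁)/(2πkL) per layer, in series:
R_brass pipe wall = ln(27.6/24)/(2π×128×3.08) = 5.642×10^-5 K/W
R_evacuated perlite = ln(87.6/27.6)/(2π×0.00199×3.08) = 29.99 K/W
R_multilayer super-insulation = ln(162.6/87.6)/(2π×0.000712×3.08) = 44.89 K/W
R_outer film = 1/(h_o·2πr_oL) = 1/(16.7×2π×0.1626×3.08) = 0.01903 K/W
R_total = 74.9 K/W
Q = ΔT/R_total = 212/74.9
Q = 2.83 W
T_interface = T_inner + Q·ΣR(inner→interface) = 82 + 2.83×29.99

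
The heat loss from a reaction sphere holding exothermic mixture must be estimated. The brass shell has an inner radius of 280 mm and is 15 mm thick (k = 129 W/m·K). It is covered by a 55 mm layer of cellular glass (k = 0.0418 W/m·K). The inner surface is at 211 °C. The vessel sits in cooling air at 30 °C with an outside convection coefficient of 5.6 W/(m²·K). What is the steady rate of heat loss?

Q ≈ 160 W

Spherical conduction: R = (1/r_in − 1/r_out)/(4πk) per layer; series-sum.
R_brass shell = (1/0.28 − 1/0.295)/(4π×129) = 1.12×10^-4 K/W
R_cellular glass = (1/0.295 − 1/0.35)/(4π×0.0418) = 1.014 K/W
R_outer film = 1/(h·4πr_o²) = 1/(5.6×4π×0.35²) = 0.116 K/W
R_total = 1.13 K/W
Q = ΔT/R_total = 181/1.13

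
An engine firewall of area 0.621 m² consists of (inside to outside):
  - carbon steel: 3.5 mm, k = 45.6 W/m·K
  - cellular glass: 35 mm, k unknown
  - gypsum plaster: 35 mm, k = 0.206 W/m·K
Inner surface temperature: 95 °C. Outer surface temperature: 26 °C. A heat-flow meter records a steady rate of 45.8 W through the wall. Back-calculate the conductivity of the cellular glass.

Treating each layer as a thermal resistance in series:
R_carbon steel = L/(kA) = 0.0035/(45.6×0.621) = 1.236×10^-4 K/W
R_gypsum plaster = L/(kA) = 0.035/(0.206×0.621) = 0.2736 K/W
Sum of known resistances R_other = 0.2737 K/W
Total R = ΔT/Q = 69/45.8 = 1.507 K/W
R_cellular glass = R_total − R_other = 1.233 K/W
k = L/(R·A) = 0.035/(1.233×0.621)

k ≈ 0.0457 W/(m·K)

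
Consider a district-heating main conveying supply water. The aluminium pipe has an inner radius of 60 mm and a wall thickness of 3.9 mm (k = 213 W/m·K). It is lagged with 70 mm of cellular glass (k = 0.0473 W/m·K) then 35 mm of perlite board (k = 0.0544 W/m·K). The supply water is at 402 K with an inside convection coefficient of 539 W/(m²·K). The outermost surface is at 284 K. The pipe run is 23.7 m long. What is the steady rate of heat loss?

For a radial system each layer contributes R = ln(r_out/r_in)/(2πkL); films add R = 1/(hA).
R_inner film = 1/(h_i·2πr₁L) = 1/(539×2π×0.06×23.7) = 2.076×10^-4 K/W
R_aluminium pipe wall = ln(63.9/60)/(2π×213×23.7) = 1.985×10^-6 K/W
R_cellular glass = ln(133.9/63.9)/(2π×0.0473×23.7) = 0.105 K/W
R_perlite board = ln(168.9/133.9)/(2π×0.0544×23.7) = 0.02867 K/W
R_total = 0.1339 K/W
Q = ΔT/R_total = 118/0.1339

Q ≈ 881 W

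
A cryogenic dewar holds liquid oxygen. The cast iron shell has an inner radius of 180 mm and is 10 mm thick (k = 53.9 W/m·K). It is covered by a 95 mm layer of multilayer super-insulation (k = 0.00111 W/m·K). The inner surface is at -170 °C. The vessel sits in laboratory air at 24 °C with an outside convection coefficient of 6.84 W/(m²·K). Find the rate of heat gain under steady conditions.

Q ≈ 1.54 W

Spherical conduction: R = (1/r_in − 1/r_out)/(4πk) per layer; series-sum.
R_cast iron shell = (1/0.18 − 1/0.19)/(4π×53.9) = 4.317×10^-4 K/W
R_multilayer super-insulation = (1/0.19 − 1/0.285)/(4π×0.00111) = 125.8 K/W
R_outer film = 1/(h·4πr_o²) = 1/(6.84×4π×0.285²) = 0.1432 K/W
R_total = 125.9 K/W
Q = ΔT/R_total = 194/125.9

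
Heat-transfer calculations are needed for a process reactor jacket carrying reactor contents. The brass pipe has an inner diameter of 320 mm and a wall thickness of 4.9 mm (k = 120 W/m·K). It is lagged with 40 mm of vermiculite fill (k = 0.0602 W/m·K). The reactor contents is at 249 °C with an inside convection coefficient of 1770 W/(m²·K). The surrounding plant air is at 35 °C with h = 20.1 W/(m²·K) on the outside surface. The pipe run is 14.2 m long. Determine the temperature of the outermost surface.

Radial resistances (cylindrical: R_cond = ln(r_o/r_i)/(2πkL), R_conv = 1/(h·2πrL)):
R_inner film = 1/(h_i·2πr₁L) = 1/(1770×2π×0.16×14.2) = 3.958×10^-5 K/W
R_brass pipe wall = ln(164.9/160)/(2π×120×14.2) = 2.817×10^-6 K/W
R_vermiculite fill = ln(204.9/164.9)/(2π×0.0602×14.2) = 0.04044 K/W
R_outer film = 1/(h_o·2πr_oL) = 1/(20.1×2π×0.2049×14.2) = 0.002721 K/W
R_total = 0.0432 K/W
Q = ΔT/R_total = 214/0.0432
Q = 4950 W
T_interface = T_inner − Q·ΣR(inner→interface) = 249 − 4950×0.04048

T ≈ 48.5 °C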